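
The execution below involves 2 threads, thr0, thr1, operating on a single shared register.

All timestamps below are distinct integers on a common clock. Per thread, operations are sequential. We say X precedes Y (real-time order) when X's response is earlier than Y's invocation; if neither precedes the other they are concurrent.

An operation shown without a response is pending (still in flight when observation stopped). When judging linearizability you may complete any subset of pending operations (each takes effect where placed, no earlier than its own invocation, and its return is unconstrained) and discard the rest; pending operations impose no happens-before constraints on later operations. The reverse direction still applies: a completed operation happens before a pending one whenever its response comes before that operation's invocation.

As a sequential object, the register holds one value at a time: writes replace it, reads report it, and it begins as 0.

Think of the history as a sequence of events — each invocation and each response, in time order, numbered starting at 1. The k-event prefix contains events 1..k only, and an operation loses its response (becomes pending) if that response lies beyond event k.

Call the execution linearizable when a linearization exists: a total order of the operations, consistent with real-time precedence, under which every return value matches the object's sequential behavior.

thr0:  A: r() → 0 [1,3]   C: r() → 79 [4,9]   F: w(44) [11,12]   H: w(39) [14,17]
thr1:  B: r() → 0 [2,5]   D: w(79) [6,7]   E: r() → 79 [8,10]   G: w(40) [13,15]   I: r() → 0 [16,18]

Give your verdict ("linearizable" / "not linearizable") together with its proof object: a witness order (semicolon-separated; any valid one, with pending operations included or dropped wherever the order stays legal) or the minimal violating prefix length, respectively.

not linearizable — minimal violating prefix: 18 events

already the first 18 events (up to I's response at time 18) admit no linearization; the first 17 still do
21 orders of the 9 completed register ops respect real time; none is legal
sample order A, B, C, D, E, F, G, H, I stalls at step 3 — C r() → 79 has no legal effect
sample order A, B, C, D, E, F, G, I, H stalls at step 3 — C r() → 79 has no legal effect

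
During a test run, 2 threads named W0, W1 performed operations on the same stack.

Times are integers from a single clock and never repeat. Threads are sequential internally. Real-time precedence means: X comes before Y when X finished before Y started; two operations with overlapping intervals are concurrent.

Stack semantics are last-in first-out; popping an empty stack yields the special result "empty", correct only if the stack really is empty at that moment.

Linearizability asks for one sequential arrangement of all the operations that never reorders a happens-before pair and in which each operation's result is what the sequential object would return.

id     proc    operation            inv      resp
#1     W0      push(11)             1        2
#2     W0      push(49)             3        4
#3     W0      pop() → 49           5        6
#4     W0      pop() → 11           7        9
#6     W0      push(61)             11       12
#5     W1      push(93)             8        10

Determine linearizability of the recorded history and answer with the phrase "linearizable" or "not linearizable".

witness order: #1, #2, #3, #4, #5, #6
after step 1 (#1 push(11)): stack <11>
after step 2 (#2 push(49)): stack <11,49>
after step 3 (#3 pop() → 49): stack <11>
after step 4 (#4 pop() → 11): stack <>
after step 5 (#5 push(93)): stack <93>
after step 6 (#6 push(61)): stack <93,61>

linearizable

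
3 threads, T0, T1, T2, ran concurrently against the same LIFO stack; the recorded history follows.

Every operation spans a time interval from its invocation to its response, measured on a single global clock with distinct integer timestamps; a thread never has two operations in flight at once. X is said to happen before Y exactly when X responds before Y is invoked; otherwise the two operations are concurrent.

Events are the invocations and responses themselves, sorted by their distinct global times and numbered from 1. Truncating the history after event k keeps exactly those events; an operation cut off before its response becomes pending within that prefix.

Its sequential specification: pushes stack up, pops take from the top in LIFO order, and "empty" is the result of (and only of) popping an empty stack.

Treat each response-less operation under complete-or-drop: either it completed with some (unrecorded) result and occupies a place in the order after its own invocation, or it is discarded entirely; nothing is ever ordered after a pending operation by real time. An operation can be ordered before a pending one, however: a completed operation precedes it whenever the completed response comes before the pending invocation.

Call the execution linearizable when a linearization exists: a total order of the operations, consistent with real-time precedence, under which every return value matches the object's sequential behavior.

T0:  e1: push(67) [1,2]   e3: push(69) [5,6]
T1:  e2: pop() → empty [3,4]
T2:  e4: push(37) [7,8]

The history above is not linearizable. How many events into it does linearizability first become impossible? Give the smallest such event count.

4

events 1..3 are still linearizable — one witness is e1:
1. e1 push(67), leaving stack <67>
include event 4 — e2 responding at 4 — and every candidate order breaks
one such order, e1, e2, breaks at step 2 where e2 pop() → empty is illegal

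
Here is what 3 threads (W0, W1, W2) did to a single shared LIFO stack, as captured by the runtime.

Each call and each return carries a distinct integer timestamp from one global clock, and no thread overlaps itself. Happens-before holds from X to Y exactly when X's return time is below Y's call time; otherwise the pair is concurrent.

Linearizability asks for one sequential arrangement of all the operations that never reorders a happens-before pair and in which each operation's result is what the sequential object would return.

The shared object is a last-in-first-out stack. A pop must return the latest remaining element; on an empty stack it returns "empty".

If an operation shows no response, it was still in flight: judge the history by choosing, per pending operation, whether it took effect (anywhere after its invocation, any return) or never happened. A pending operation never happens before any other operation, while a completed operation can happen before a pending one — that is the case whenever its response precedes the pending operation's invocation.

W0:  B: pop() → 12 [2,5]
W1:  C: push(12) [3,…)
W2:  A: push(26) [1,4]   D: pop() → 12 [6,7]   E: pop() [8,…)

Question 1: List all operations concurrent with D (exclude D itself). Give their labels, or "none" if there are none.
D runs from 6 to 7; window-overlapping ops are concurrent
A [1,4]: before
B [2,5]: before
C [3,…): concurrent
E [8,…): after

C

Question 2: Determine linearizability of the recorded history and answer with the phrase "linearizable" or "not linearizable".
already the first 7 events (up to D's response at time 7) admit no linearization; the first 6 still do
the 3 completed operations admit 2 real-time orders; each fails the LIFO stack replay
no completion choice of the 1 pending operation (C) rescues it — every subset was tried
for example A, B, D (pending dropped) fails at step 2: B pop() → 12 is not legal there
for example B, A, D (pending dropped) fails at step 1: B pop() → 12 is not legal there

not linearizable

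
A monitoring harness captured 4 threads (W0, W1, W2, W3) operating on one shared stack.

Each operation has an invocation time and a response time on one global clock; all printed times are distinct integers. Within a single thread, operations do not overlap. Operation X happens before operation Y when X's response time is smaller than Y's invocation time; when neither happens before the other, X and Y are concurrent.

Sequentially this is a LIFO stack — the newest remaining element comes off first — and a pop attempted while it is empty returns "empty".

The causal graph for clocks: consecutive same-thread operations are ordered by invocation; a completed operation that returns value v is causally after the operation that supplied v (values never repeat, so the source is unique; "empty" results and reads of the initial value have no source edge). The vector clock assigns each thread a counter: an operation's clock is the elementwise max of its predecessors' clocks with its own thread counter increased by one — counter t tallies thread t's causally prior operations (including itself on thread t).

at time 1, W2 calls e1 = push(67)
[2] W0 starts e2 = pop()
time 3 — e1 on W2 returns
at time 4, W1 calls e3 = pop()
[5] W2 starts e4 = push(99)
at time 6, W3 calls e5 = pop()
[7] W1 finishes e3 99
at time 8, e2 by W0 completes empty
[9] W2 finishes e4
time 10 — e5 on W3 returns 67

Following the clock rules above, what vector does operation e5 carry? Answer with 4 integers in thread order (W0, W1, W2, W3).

VC(e1, invoked at 1): no causal predecessors; +1 on W2 → (0, 0, 1, 0)
VC(e2, invoked at 2): no causal predecessors; +1 on W0 → (1, 0, 0, 0)
merge at e5 (invoked 6): VC(e1)=(0, 0, 1, 0), own-thread bump on W3 → (0, 0, 1, 1)
merge at e4 (invoked 5): VC(e1)=(0, 0, 1, 0), own-thread bump on W2 → (0, 0, 2, 0)
merge at e3 (invoked 4): VC(e4)=(0, 0, 2, 0), own-thread bump on W1 → (0, 1, 2, 0)
target: VC(e5) = (0, 0, 1, 1)

(0, 0, 1, 1)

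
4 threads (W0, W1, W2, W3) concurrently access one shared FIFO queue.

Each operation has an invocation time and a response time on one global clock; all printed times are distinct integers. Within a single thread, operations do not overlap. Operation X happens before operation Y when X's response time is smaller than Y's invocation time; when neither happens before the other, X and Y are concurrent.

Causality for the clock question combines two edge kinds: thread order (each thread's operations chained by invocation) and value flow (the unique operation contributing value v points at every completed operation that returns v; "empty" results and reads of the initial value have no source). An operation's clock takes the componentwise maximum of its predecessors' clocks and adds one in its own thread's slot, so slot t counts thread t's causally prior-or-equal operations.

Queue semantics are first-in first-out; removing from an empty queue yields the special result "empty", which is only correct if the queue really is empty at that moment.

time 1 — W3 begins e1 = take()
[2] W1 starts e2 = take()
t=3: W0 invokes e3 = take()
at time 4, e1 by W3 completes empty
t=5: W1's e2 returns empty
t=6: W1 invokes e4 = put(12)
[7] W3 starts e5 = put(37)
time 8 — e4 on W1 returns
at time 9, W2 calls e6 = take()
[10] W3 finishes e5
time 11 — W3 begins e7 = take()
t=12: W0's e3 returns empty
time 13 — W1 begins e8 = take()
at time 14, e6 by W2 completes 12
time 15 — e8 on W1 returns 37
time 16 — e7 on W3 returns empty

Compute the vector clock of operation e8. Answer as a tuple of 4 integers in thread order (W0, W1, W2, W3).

e1 (invocation 1): nothing precedes it; W3's component alone gives (0, 0, 0, 1)
e2 (invocation 2): nothing precedes it; W1's component alone gives (0, 1, 0, 0)
e3 (invocation 3): nothing precedes it; W0's component alone gives (1, 0, 0, 0)
invoked at 7, e5 merges VC(e1)=(0, 0, 0, 1) and bumps W3's slot → (0, 0, 0, 2)
invoked at 6, e4 merges VC(e2)=(0, 1, 0, 0) and bumps W1's slot → (0, 2, 0, 0)
invoked at 11, e7 merges VC(e5)=(0, 0, 0, 2) and bumps W3's slot → (0, 0, 0, 3)
invoked at 9, e6 merges VC(e4)=(0, 2, 0, 0) and bumps W2's slot → (0, 2, 1, 0)
invoked at 13, e8 merges VC(e4)=(0, 2, 0, 0), VC(e5)=(0, 0, 0, 2) and bumps W1's slot → (0, 3, 0, 2)
target: VC(e8) = (0, 3, 0, 2)

(0, 3, 0, 2)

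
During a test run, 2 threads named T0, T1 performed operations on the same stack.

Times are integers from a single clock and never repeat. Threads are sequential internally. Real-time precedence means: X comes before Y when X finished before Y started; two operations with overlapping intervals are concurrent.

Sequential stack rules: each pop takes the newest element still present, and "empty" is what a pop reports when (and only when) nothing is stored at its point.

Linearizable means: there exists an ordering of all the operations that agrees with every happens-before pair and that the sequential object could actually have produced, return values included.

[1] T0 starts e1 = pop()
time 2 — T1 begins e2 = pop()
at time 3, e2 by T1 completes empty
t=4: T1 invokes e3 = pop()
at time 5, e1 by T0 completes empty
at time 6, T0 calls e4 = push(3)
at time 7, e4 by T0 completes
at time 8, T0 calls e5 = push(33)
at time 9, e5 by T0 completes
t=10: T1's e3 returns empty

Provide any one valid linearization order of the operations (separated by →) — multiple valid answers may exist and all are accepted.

1. e1 pop() → empty, leaving stack <>
2. e2 pop() → empty, leaving stack <>
3. e3 pop() → empty, leaving stack <>
4. e4 push(3), leaving stack <3>
5. e5 push(33), leaving stack <3,33>

e1 → e2 → e3 → e4 → e5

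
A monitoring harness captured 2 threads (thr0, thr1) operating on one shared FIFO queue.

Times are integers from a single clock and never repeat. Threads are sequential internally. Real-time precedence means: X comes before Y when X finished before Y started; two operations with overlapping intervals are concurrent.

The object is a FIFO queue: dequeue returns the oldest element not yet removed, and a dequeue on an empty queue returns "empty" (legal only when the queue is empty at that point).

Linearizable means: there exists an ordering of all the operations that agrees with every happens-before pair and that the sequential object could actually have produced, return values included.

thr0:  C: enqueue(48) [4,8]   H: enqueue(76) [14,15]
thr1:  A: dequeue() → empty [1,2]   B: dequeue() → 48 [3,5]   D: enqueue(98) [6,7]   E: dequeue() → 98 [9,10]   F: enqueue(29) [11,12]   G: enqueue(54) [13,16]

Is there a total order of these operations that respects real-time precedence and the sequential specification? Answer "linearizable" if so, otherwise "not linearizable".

linearizable

one valid linearization: A, C, B, D, E, F, G, H
1. A dequeue() → empty, leaving queue <>
2. C enqueue(48), leaving queue <48>
3. B dequeue() → 48, leaving queue <>
4. D enqueue(98), leaving queue <98>
5. E dequeue() → 98, leaving queue <>
6. F enqueue(29), leaving queue <29>
7. G enqueue(54), leaving queue <29,54>
8. H enqueue(76), leaving queue <29,54,76>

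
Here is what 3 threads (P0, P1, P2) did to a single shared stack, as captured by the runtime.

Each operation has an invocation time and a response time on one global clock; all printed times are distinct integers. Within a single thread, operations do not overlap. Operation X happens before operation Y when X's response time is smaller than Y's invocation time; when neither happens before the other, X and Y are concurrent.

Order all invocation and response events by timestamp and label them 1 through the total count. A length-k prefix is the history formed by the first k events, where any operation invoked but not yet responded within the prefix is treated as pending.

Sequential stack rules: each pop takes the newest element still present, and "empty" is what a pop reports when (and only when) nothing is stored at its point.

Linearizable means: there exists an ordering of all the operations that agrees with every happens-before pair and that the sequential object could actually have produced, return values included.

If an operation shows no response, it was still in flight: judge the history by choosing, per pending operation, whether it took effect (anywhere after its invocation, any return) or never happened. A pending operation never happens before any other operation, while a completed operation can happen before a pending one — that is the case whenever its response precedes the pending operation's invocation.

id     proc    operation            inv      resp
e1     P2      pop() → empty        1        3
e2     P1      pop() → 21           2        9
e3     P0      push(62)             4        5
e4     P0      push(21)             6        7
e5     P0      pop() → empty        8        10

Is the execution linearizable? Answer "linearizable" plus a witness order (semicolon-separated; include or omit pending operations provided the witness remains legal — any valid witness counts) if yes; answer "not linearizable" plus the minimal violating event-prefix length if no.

through event 9 a valid linearization exists; event 10 (e5 responding at time 10) ends that
no legal order exists: 5 real-time-consistent candidates over 5 completed stack operations, all rejected
take e1, e2, e3, e4, e5: step 2 already fails, because e2 pop() → 21 cannot occur there
take e1, e3, e2, e4, e5: step 3 already fails, because e2 pop() → 21 cannot occur there

not linearizable — minimal violating prefix: 10 events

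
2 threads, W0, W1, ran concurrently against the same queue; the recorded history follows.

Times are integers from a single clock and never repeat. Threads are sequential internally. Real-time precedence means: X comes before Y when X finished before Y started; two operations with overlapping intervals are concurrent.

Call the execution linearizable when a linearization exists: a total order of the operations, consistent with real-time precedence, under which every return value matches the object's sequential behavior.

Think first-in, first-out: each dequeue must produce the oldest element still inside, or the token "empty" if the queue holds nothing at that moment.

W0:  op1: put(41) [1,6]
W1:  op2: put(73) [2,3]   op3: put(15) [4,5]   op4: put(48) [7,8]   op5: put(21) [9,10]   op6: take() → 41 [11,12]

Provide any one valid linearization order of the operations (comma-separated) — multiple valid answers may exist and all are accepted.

op1, op2, op3, op4, op5, op6

1. op1 put(41), leaving queue <41>
2. op2 put(73), leaving queue <41,73>
3. op3 put(15), leaving queue <41,73,15>
4. op4 put(48), leaving queue <41,73,15,48>
5. op5 put(21), leaving queue <41,73,15,48,21>
6. op6 take() → 41, leaving queue <73,15,48,21>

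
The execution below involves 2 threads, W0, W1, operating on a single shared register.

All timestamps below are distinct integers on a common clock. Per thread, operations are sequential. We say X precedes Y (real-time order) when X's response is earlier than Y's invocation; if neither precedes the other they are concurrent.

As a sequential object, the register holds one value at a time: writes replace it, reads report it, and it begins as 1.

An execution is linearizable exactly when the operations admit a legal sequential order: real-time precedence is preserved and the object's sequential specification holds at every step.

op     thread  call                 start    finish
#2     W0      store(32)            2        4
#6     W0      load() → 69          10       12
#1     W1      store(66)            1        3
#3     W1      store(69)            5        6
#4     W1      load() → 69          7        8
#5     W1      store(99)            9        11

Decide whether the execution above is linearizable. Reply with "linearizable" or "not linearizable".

linearizable

one valid linearization: #1, #2, #3, #4, #6, #5
1. #1 store(66), leaving value 66
2. #2 store(32), leaving value 32
3. #3 store(69), leaving value 69
4. #4 load() → 69, leaving value 69
5. #6 load() → 69, leaving value 69
6. #5 store(99), leaving value 99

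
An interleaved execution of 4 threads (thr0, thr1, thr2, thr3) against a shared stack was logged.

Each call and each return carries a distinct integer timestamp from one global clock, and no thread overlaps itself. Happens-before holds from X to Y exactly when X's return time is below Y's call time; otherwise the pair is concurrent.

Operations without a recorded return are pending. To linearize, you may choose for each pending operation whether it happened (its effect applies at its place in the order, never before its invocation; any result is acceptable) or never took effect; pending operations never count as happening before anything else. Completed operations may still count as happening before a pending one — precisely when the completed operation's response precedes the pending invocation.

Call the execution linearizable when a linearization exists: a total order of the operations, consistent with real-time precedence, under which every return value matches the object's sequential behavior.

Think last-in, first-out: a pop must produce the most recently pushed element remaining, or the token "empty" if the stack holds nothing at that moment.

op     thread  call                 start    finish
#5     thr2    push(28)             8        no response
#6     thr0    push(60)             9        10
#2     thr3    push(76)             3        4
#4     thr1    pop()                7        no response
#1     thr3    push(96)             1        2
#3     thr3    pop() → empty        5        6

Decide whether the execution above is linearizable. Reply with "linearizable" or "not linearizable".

not linearizable

already the first 6 events (up to #3's response at time 6) admit no linearization; the first 5 still do
exhaustive check: the 3 completed stack ops admit one real-time order; illegal
one such order, #1, #2, #3, breaks at step 3 where #3 pop() → empty is illegal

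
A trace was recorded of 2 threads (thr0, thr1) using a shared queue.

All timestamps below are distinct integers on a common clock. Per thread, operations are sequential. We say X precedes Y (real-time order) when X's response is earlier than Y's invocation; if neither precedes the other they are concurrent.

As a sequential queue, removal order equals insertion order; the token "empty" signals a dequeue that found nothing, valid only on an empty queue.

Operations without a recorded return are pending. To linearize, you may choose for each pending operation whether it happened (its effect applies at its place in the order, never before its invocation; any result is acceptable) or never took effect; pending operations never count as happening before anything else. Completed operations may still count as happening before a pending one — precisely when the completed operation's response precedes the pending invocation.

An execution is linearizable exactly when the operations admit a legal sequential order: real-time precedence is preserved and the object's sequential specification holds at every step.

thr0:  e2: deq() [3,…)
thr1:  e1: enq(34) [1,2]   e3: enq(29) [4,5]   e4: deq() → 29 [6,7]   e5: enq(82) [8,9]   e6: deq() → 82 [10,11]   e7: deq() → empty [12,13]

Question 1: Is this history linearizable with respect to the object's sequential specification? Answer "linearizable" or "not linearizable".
a witness: e1, e2, e3, e4, e5, e6, e7
1. e1 enq(34), leaving queue <34>
2. e2 deq() (pending, included), leaving queue <>
3. e3 enq(29), leaving queue <29>
4. e4 deq() → 29, leaving queue <>
5. e5 enq(82), leaving queue <82>
6. e6 deq() → 82, leaving queue <>
7. e7 deq() → empty, leaving queue <>

linearizable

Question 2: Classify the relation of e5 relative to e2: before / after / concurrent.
Answer: concurrent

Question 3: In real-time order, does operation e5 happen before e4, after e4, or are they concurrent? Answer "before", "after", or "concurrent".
Answer: after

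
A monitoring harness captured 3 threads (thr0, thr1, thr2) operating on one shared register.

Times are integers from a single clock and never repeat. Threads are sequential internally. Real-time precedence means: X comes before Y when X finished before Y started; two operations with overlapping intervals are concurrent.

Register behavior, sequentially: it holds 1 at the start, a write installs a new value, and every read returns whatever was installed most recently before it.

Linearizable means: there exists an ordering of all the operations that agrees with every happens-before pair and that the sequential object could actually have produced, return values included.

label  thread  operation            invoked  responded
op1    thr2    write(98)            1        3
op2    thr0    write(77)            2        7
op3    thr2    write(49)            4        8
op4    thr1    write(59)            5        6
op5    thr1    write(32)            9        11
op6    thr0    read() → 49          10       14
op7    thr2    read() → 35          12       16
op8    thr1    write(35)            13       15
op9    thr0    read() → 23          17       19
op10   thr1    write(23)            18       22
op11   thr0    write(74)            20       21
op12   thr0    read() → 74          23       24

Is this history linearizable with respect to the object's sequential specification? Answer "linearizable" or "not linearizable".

one valid linearization: op1, op2, op4, op3, op6, op5, op8, op7, op10, op9, op11, op12
1. op1 write(98), leaving value 98
2. op2 write(77), leaving value 77
3. op4 write(59), leaving value 59
4. op3 write(49), leaving value 49
5. op6 read() → 49, leaving value 49
6. op5 write(32), leaving value 32
7. op8 write(35), leaving value 35
8. op7 read() → 35, leaving value 35
9. op10 write(23), leaving value 23
10. op9 read() → 23, leaving value 23
11. op11 write(74), leaving value 74
12. op12 read() → 74, leaving value 74

linearizable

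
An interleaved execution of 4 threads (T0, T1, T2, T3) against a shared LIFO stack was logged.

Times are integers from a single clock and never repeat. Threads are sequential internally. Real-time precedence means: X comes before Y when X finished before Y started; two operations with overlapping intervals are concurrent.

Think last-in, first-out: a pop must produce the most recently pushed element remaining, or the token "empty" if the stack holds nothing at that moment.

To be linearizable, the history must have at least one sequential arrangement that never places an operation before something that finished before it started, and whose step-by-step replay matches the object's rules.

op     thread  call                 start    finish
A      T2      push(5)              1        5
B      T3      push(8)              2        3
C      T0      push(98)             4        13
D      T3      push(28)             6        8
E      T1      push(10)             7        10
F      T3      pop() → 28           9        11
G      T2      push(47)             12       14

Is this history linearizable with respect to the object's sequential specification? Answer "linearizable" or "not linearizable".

witness order: A, B, C, D, F, E, G
1. A push(5), leaving stack <5>
2. B push(8), leaving stack <5,8>
3. C push(98), leaving stack <5,8,98>
4. D push(28), leaving stack <5,8,98,28>
5. F pop() → 28, leaving stack <5,8,98>
6. E push(10), leaving stack <5,8,98,10>
7. G push(47), leaving stack <5,8,98,10,47>

linearizable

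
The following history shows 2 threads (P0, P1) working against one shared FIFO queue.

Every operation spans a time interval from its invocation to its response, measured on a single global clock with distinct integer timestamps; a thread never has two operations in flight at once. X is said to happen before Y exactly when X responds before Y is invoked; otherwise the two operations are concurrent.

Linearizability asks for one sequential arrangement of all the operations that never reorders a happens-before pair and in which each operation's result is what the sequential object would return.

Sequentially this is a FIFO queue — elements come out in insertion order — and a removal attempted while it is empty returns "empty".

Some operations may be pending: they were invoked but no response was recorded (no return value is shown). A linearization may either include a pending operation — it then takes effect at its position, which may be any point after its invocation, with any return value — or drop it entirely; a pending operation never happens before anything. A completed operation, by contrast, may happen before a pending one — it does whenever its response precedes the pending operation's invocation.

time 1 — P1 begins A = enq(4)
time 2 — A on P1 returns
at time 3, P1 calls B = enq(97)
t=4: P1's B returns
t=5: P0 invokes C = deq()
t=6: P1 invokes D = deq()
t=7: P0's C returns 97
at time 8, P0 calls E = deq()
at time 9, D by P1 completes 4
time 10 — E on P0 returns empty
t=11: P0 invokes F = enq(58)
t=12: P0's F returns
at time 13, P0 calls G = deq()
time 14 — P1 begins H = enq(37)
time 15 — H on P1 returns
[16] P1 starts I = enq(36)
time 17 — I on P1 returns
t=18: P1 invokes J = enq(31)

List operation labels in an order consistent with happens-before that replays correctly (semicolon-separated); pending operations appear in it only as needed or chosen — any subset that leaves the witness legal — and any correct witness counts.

1. A enq(4), leaving queue <4>
2. B enq(97), leaving queue <4,97>
3. D deq() → 4, leaving queue <97>
4. C deq() → 97, leaving queue <>
5. E deq() → empty, leaving queue <>
6. F enq(58), leaving queue <58>
7. G deq() (pending, included), leaving queue <>
8. H enq(37), leaving queue <37>
9. I enq(36), leaving queue <37,36>

A; B; D; C; E; F; G; H; I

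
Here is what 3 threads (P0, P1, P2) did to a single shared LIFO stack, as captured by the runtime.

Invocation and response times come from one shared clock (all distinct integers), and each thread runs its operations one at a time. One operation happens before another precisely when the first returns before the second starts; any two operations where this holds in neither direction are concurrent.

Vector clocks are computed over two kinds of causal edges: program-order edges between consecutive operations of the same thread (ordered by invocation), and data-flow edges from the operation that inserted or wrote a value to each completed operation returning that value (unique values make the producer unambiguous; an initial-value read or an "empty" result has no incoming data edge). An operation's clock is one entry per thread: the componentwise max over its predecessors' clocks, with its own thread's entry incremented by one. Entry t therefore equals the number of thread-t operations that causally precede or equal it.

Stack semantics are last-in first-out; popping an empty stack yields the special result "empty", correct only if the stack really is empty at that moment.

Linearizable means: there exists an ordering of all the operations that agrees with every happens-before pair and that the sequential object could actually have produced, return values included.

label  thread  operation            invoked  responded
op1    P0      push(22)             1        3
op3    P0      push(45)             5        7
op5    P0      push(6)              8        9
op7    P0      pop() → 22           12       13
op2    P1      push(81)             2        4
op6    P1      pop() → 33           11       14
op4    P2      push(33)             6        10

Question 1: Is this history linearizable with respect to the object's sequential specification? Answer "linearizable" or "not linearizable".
not linearizable

through event 12 a valid linearization exists; event 13 (op7 responding at time 13) ends that
checked exhaustively: 6 real-time-consistent orders of 6 completed operations, zero legal LIFO stack replays
completion choices over the 1 pending operation (op6) were checked; none helps
take op1, op2, op3, op4, op5, op7 (pending dropped): step 6 already fails, because op7 pop() → 22 cannot occur there
take op1, op2, op3, op5, op4, op7 (pending dropped): step 6 already fails, because op7 pop() → 22 cannot occur there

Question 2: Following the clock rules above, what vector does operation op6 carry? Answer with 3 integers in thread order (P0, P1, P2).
Answer: (0, 2, 1)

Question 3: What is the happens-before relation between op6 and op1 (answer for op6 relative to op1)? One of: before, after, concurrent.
Answer: after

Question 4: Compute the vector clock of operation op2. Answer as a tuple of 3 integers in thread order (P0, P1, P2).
Answer: (0, 1, 0)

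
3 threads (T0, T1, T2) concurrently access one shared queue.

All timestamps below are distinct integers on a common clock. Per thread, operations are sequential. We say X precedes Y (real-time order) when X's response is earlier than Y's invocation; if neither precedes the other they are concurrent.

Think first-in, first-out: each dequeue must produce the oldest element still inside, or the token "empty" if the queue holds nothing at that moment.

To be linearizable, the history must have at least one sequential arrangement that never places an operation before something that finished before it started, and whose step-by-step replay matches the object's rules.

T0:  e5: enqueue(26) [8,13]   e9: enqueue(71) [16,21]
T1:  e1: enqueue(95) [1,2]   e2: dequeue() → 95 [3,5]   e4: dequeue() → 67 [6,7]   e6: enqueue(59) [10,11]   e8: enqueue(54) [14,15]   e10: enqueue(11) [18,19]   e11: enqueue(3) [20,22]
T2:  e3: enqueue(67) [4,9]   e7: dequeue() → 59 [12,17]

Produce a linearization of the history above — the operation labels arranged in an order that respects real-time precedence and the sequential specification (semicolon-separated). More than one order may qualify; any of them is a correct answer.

step 1: e1 enqueue(95) — queue <95>
step 2: e2 dequeue() → 95 — queue <>
step 3: e3 enqueue(67) — queue <67>
step 4: e4 dequeue() → 67 — queue <>
step 5: e6 enqueue(59) — queue <59>
step 6: e5 enqueue(26) — queue <59,26>
step 7: e7 dequeue() → 59 — queue <26>
step 8: e8 enqueue(54) — queue <26,54>
step 9: e9 enqueue(71) — queue <26,54,71>
step 10: e10 enqueue(11) — queue <26,54,71,11>
step 11: e11 enqueue(3) — queue <26,54,71,11,3>

e1; e2; e3; e4; e6; e5; e7; e8; e9; e10; e11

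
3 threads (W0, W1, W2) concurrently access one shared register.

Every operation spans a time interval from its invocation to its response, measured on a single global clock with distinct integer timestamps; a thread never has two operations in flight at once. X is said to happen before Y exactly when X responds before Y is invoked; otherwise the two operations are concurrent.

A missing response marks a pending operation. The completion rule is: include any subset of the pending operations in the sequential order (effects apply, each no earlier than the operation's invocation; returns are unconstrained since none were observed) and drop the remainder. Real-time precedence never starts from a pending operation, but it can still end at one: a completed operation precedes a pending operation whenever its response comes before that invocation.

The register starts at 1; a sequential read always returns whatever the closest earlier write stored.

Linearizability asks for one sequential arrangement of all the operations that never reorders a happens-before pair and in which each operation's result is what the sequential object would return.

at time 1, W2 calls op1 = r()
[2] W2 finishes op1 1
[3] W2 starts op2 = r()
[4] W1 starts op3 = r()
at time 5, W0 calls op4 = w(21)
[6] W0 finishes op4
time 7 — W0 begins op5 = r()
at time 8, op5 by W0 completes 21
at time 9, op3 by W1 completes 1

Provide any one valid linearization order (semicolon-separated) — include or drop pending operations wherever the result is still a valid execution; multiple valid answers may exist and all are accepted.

step 1: op1 r() → 1 — value 1
step 2: op2 r() (pending, included) — value 1
step 3: op3 r() → 1 — value 1
step 4: op4 w(21) — value 21
step 5: op5 r() → 21 — value 21

op1; op2; op3; op4; op5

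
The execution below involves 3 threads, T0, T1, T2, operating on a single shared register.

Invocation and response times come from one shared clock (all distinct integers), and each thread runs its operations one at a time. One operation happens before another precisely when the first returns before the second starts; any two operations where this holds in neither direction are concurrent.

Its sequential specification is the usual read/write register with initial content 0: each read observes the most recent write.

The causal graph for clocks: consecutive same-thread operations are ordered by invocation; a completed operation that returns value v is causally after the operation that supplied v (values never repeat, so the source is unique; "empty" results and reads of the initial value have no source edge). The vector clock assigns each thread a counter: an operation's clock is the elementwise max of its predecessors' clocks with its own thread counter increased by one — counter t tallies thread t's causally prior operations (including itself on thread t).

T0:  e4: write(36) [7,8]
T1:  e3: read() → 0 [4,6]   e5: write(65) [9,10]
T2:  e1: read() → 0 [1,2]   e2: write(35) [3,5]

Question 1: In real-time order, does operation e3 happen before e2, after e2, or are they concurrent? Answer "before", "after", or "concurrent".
concurrent

e3 spans [4,6], e2 spans [3,5]
the intervals overlap in both directions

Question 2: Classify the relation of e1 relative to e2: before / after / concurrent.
before

e1 spans [1,2], e2 spans [3,5]
resp(e1)=2 < inv(e2)=3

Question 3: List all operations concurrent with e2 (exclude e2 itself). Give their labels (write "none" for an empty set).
e3

concurrent with e2 ([3,5]): every op whose interval crosses 3..5
e1 [1,2]: before
e3 [4,6]: concurrent
e4 [7,8]: after
e5 [9,10]: after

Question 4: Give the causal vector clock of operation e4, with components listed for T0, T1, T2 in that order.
(1, 0, 0)

e1 (invocation 1): nothing precedes it; T2's component alone gives (0, 0, 1)
e3 (invocation 4): nothing precedes it; T1's component alone gives (0, 1, 0)
e4 (invocation 7): nothing precedes it; T0's component alone gives (1, 0, 0)
from VC(e1)=(0, 0, 1), e2 (invoked 3) maxes components and bumps T2 → (0, 0, 2)
from VC(e3)=(0, 1, 0), e5 (invoked 9) maxes components and bumps T1 → (0, 2, 0)
target: VC(e4) = (1, 0, 0)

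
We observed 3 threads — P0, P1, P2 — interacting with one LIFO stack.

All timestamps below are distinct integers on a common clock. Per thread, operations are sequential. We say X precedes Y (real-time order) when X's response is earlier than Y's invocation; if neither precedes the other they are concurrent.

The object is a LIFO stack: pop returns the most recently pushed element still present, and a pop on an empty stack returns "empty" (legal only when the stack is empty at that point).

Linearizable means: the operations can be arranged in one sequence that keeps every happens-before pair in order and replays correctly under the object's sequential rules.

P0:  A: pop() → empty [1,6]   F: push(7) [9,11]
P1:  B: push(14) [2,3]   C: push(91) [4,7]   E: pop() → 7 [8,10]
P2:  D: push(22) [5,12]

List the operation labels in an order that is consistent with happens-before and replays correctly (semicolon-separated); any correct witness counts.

A; B; C; D; F; E

step 1: A pop() → empty — stack <>
step 2: B push(14) — stack <14>
step 3: C push(91) — stack <14,91>
step 4: D push(22) — stack <14,91,22>
step 5: F push(7) — stack <14,91,22,7>
step 6: E pop() → 7 — stack <14,91,22>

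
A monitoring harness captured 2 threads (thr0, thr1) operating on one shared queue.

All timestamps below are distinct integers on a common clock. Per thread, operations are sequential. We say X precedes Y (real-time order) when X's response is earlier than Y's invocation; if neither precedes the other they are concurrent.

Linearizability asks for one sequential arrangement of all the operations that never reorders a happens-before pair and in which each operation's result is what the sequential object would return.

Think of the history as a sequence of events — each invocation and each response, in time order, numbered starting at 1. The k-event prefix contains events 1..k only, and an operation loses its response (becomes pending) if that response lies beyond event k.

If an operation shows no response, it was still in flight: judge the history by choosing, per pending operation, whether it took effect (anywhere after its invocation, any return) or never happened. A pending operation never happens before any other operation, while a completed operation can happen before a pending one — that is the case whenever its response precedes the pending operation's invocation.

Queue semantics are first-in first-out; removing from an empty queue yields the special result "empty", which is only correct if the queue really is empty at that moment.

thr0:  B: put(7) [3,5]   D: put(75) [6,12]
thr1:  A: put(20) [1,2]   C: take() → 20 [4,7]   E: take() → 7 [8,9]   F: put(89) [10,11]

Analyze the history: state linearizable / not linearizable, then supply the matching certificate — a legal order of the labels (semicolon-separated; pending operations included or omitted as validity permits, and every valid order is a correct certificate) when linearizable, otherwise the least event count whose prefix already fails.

linearizable — witness: A; B; C; D; E; F

step 1: A put(20) — queue <20>
step 2: B put(7) — queue <20,7>
step 3: C take() → 20 — queue <7>
step 4: D put(75) — queue <7,75>
step 5: E take() → 7 — queue <75>
step 6: F put(89) — queue <75,89>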